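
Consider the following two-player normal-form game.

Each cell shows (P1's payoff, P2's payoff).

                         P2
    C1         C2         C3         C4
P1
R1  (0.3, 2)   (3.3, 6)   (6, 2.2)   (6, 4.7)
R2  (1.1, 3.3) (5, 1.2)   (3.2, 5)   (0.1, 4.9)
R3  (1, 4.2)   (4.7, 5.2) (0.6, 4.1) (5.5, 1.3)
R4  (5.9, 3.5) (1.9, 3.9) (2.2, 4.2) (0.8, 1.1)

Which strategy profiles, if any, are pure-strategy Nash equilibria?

There is no pure-strategy Nash equilibrium.

(R1, C1): P1 can switch to R2 (0.3 → 1.1). Not NE.
(R1, C2): P1 can switch to R2 (3.3 → 5). Not NE.
(R1, C3): P2 can switch to C2 (2.2 → 6). Not NE.
(R1, C4): P2 can switch to C2 (4.7 → 6). Not NE.
(R2, C1): P1 can switch to R4 (1.1 → 5.9). Not NE.
(R2, C2): P2 can switch to C1 (1.2 → 3.3). Not NE.
(R2, C3): P1 can switch to R1 (3.2 → 6). Not NE.
(R2, C4): P1 can switch to R1 (0.1 → 6). Not NE.
(The remaining 8 profiles each have a profitable deviation by the same check.)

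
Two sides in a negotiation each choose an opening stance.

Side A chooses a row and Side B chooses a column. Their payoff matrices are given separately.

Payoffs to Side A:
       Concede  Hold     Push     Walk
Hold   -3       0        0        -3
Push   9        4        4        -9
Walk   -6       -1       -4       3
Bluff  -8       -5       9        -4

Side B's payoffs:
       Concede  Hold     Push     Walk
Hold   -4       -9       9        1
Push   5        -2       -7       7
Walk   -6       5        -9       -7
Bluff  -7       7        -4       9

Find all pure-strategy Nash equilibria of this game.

none

Side A against Concede: payoffs -3, 9, -6, -8 → best response Push.
Side A against Hold: payoffs 0, 4, -1, -5 → best response Push.
Side A against Push: payoffs 0, 4, -4, 9 → best response Bluff.
Side A against Walk: payoffs -3, -9, 3, -4 → best response Walk.
Side B against Hold: payoffs -4, -9, 9, 1 → best response Push.
Side B against Push: payoffs 5, -2, -7, 7 → best response Walk.
Side B against Walk: payoffs -6, 5, -9, -7 → best response Hold.
Side B against Bluff: payoffs -7, 7, -4, 9 → best response Walk.
No profile is a mutual best response for all players.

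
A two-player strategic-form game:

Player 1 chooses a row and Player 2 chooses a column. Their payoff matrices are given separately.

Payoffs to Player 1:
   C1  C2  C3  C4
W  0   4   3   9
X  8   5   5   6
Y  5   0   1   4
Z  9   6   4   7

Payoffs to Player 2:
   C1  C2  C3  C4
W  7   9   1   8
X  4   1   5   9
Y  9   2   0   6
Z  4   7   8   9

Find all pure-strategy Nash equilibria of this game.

(W, C1): Player 1 can switch to X (0 → 8). Not NE.
(W, C2): Player 1 can switch to X (4 → 5). Not NE.
(W, C3): Player 1 can switch to X (3 → 5). Not NE.
(W, C4): Player 2 can switch to C2 (8 → 9). Not NE.
(X, C1): Player 1 can switch to Z (8 → 9). Not NE.
(X, C2): Player 1 can switch to Z (5 → 6). Not NE.
(X, C3): Player 2 can switch to C4 (5 → 9). Not NE.
(X, C4): Player 1 can switch to W (6 → 9). Not NE.
(Y, C1): Player 1 can switch to X (5 → 8). Not NE.
(Y, C2): Player 1 can switch to W (0 → 4). Not NE.
(Y, C3): Player 1 can switch to W (1 → 3). Not NE.
(Y, C4): Player 1 can switch to W (4 → 9). Not NE.
(The remaining 4 profiles each have a profitable deviation by the same check.)

none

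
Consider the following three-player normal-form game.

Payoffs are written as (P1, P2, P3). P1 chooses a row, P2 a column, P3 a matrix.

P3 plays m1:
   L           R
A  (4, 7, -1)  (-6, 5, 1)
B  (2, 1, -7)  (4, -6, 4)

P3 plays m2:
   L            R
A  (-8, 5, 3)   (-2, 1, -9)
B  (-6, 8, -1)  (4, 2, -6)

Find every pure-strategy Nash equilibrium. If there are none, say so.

(B, L, m2)

For each player, find the best response to each opponent profile; mutual best responses are the pure NE.
P1 against (L, m1): payoffs 4, 2 → best response A.
P1 against (L, m2): payoffs -8, -6 → best response B.
P1 against (R, m1): payoffs -6, 4 → best response B.
P1 against (R, m2): payoffs -2, 4 → best response B.
P2 against (A, m1): payoffs 7, 5 → best response L.
P2 against (A, m2): payoffs 5, 1 → best response L.
P2 against (B, m1): payoffs 1, -6 → best response L.
P2 against (B, m2): payoffs 8, 2 → best response L.
P3 against (A, L): payoffs -1, 3 → best response m2.
P3 against (A, R): payoffs 1, -9 → best response m1.
P3 against (B, L): payoffs -7, -1 → best response m2.
P3 against (B, R): payoffs 4, -6 → best response m1.
Mutual best responses: (B, L, m2).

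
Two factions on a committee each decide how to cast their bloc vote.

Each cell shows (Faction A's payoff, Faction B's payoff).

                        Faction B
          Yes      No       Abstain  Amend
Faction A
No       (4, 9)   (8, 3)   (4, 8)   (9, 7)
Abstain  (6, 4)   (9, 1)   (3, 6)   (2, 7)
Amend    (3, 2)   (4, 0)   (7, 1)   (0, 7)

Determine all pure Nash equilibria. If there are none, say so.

For each player, find the best response to each opponent profile; mutual best responses are the pure NE.
Faction A against Yes: payoffs 4, 6, 3 → best response Abstain.
Faction A against No: payoffs 8, 9, 4 → best response Abstain.
Faction A against Abstain: payoffs 4, 3, 7 → best response Amend.
Faction A against Amend: payoffs 9, 2, 0 → best response No.
Faction B against No: payoffs 9, 3, 8, 7 → best response Yes.
Faction B against Abstain: payoffs 4, 1, 6, 7 → best response Amend.
Faction B against Amend: payoffs 2, 0, 1, 7 → best response Amend.
No profile is a mutual best response for all players.

This game has no pure Nash equilibrium.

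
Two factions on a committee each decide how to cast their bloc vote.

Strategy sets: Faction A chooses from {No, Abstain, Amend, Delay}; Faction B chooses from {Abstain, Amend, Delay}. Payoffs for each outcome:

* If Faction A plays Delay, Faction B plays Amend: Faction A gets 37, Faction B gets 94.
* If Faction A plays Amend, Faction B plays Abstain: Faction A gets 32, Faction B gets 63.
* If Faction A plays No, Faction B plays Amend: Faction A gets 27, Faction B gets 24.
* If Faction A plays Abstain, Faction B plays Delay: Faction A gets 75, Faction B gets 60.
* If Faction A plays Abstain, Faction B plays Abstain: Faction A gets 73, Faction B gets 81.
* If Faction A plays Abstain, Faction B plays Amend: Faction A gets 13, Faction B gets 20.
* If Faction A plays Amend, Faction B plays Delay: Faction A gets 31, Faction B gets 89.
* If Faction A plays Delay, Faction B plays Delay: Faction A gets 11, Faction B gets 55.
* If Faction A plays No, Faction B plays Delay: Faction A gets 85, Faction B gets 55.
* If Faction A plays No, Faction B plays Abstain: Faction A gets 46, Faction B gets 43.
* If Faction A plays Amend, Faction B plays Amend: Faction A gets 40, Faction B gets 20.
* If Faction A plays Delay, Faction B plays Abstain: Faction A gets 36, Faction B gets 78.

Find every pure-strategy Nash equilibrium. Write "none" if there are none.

Pure-strategy Nash equilibria: (No, Delay); (Abstain, Abstain)

Faction A against Abstain: payoffs 46, 73, 32, 36 → best response Abstain.
Faction A against Amend: payoffs 27, 13, 40, 37 → best response Amend.
Faction A against Delay: payoffs 85, 75, 31, 11 → best response No.
Faction B against No: payoffs 43, 24, 55 → best response Delay.
Faction B against Abstain: payoffs 81, 20, 60 → best response Abstain.
Faction B against Amend: payoffs 63, 20, 89 → best response Delay.
Faction B against Delay: payoffs 78, 94, 55 → best response Amend.
Mutual best responses: (No, Delay); (Abstain, Abstain).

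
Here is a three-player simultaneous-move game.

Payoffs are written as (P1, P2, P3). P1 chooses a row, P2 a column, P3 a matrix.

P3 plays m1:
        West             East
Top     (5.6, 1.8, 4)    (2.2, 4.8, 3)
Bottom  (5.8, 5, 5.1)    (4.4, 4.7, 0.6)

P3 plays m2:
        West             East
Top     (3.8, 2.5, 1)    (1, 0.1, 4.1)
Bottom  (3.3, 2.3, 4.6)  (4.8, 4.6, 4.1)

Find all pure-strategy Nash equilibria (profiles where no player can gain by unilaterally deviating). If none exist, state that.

For each player, find the best response to each opponent profile; mutual best responses are the pure NE.
P1 against (West, m1): payoffs 5.6, 5.8 → best response Bottom.
P1 against (West, m2): payoffs 3.8, 3.3 → best response Top.
P1 against (East, m1): payoffs 2.2, 4.4 → best response Bottom.
P1 against (East, m2): payoffs 1, 4.8 → best response Bottom.
P2 against (Top, m1): payoffs 1.8, 4.8 → best response East.
P2 against (Top, m2): payoffs 2.5, 0.1 → best response West.
P2 against (Bottom, m1): payoffs 5, 4.7 → best response West.
P2 against (Bottom, m2): payoffs 2.3, 4.6 → best response East.
P3 against (Top, West): payoffs 4, 1 → best response m1.
P3 against (Top, East): payoffs 3, 4.1 → best response m2.
P3 against (Bottom, West): payoffs 5.1, 4.6 → best response m1.
P3 against (Bottom, East): payoffs 0.6, 4.1 → best response m2.
Mutual best responses: (Bottom, West, m1); (Bottom, East, m2).

Pure-strategy Nash equilibria: (Bottom, West, m1) and (Bottom, East, m2)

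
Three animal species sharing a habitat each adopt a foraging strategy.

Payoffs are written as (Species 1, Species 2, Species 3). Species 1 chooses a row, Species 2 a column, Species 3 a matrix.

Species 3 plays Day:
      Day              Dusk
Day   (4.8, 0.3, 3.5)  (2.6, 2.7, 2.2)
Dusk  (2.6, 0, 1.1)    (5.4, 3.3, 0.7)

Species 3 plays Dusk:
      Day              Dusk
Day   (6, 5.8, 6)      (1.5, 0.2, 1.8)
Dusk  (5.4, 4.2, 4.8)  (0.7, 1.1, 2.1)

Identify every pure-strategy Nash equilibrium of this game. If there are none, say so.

Species 1 against (Day, Day): payoffs 4.8, 2.6 → best response Day.
Species 1 against (Day, Dusk): payoffs 6, 5.4 → best response Day.
Species 1 against (Dusk, Day): payoffs 2.6, 5.4 → best response Dusk.
Species 1 against (Dusk, Dusk): payoffs 1.5, 0.7 → best response Day.
Species 2 against (Day, Day): payoffs 0.3, 2.7 → best response Dusk.
Species 2 against (Day, Dusk): payoffs 5.8, 0.2 → best response Day.
Species 2 against (Dusk, Day): payoffs 0, 3.3 → best response Dusk.
Species 2 against (Dusk, Dusk): payoffs 4.2, 1.1 → best response Day.
Species 3 against (Day, Day): payoffs 3.5, 6 → best response Dusk.
Species 3 against (Day, Dusk): payoffs 2.2, 1.8 → best response Day.
Species 3 against (Dusk, Day): payoffs 1.1, 4.8 → best response Dusk.
Species 3 against (Dusk, Dusk): payoffs 0.7, 2.1 → best response Dusk.
Mutual best responses: (Day, Day, Dusk).

(Day, Day, Dusk)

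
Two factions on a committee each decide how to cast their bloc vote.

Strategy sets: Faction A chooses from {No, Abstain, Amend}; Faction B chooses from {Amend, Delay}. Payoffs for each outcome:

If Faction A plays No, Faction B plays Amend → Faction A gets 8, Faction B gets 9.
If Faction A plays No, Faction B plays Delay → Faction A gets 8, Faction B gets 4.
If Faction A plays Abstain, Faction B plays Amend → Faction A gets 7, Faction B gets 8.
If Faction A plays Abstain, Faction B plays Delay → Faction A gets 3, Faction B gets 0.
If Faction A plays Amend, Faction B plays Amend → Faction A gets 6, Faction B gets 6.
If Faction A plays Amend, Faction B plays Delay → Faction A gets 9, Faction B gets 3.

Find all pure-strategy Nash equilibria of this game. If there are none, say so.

(No, Amend)

For each strategy profile, look for a profitable unilateral deviation.
(No, Amend): Faction A gets 8, best alternative 7; Faction B gets 9, best alternative 4. No profitable deviation — NE.
(No, Delay): Faction A can switch to Amend (8 → 9). Not NE.
(Abstain, Amend): Faction A can switch to No (7 → 8). Not NE.
(Abstain, Delay): Faction A can switch to No (3 → 8). Not NE.
(Amend, Amend): Faction A can switch to No (6 → 8). Not NE.
(Amend, Delay): Faction B can switch to Amend (3 → 6). Not NE.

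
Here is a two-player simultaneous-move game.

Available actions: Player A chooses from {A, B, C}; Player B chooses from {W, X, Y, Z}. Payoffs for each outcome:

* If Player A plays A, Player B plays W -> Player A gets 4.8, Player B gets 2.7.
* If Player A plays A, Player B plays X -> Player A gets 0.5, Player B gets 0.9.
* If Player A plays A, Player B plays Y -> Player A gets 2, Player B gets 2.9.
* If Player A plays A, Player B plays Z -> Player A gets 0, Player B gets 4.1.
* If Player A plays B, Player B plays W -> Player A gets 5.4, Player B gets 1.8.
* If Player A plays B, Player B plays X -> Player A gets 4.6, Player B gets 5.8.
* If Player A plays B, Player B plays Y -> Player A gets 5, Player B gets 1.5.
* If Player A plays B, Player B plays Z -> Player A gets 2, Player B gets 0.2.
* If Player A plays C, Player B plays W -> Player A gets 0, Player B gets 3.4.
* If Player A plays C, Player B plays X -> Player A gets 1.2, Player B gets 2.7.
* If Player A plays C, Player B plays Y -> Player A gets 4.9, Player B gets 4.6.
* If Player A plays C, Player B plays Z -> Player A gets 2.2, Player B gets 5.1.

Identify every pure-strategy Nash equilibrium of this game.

For each player, find the best response to each opponent profile; mutual best responses are the pure NE.
Player A against W: payoffs 4.8, 5.4, 0 → best response B.
Player A against X: payoffs 0.5, 4.6, 1.2 → best response B.
Player A against Y: payoffs 2, 5, 4.9 → best response B.
Player A against Z: payoffs 0, 2, 2.2 → best response C.
Player B against A: payoffs 2.7, 0.9, 2.9, 4.1 → best response Z.
Player B against B: payoffs 1.8, 5.8, 1.5, 0.2 → best response X.
Player B against C: payoffs 3.4, 2.7, 4.6, 5.1 → best response Z.
Mutual best responses: (B, X); (C, Z).

(B, X); (C, Z)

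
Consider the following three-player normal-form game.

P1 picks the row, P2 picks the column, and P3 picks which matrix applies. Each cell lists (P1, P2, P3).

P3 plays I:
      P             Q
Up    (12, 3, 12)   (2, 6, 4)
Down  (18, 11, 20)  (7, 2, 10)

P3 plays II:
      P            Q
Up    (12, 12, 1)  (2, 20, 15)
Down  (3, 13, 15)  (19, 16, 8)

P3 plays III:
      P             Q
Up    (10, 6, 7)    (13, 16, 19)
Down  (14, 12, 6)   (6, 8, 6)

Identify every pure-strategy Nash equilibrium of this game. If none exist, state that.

(Up, Q, III), (Down, P, I)

P1 against (P, I): payoffs 12, 18 → best response Down.
P1 against (P, II): payoffs 12, 3 → best response Up.
P1 against (P, III): payoffs 10, 14 → best response Down.
P1 against (Q, I): payoffs 2, 7 → best response Down.
P1 against (Q, II): payoffs 2, 19 → best response Down.
P1 against (Q, III): payoffs 13, 6 → best response Up.
P2 against (Up, I): payoffs 3, 6 → best response Q.
P2 against (Up, II): payoffs 12, 20 → best response Q.
P2 against (Up, III): payoffs 6, 16 → best response Q.
P2 against (Down, I): payoffs 11, 2 → best response P.
P2 against (Down, II): payoffs 13, 16 → best response Q.
P2 against (Down, III): payoffs 12, 8 → best response P.
P3 against (Up, P): payoffs 12, 1, 7 → best response I.
P3 against (Up, Q): payoffs 4, 15, 19 → best response III.
P3 against (Down, P): payoffs 20, 15, 6 → best response I.
P3 against (Down, Q): payoffs 10, 8, 6 → best response I.
Mutual best responses: (Up, Q, III); (Down, P, I).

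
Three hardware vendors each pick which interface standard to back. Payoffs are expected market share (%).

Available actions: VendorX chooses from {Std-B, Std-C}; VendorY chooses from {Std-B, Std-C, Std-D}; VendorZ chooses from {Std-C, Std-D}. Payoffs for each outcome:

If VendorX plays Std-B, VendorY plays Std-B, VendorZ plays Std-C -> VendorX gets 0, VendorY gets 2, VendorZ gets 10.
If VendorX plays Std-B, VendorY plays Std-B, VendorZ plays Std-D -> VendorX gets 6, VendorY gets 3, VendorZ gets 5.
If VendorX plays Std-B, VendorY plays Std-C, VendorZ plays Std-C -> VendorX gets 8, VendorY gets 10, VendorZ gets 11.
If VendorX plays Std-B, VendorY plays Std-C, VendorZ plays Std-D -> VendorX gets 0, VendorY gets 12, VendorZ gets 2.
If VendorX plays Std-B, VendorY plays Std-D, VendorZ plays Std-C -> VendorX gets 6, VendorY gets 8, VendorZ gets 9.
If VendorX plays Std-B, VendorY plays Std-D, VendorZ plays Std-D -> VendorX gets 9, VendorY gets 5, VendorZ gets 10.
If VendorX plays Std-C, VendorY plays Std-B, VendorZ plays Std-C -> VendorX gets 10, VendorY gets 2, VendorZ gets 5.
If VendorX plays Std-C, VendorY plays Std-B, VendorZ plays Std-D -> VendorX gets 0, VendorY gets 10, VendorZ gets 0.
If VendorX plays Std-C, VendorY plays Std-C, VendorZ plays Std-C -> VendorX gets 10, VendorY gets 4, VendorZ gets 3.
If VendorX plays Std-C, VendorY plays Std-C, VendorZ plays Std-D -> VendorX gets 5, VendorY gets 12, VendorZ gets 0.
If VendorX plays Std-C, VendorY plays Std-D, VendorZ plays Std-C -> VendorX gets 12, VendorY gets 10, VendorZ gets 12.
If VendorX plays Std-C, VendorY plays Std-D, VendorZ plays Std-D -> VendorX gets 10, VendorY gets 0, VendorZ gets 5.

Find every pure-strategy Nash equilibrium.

VendorX against (Std-B, Std-C): payoffs 0, 10 → best response Std-C.
VendorX against (Std-B, Std-D): payoffs 6, 0 → best response Std-B.
VendorX against (Std-C, Std-C): payoffs 8, 10 → best response Std-C.
VendorX against (Std-C, Std-D): payoffs 0, 5 → best response Std-C.
VendorX against (Std-D, Std-C): payoffs 6, 12 → best response Std-C.
VendorX against (Std-D, Std-D): payoffs 9, 10 → best response Std-C.
VendorY against (Std-B, Std-C): payoffs 2, 10, 8 → best response Std-C.
VendorY against (Std-B, Std-D): payoffs 3, 12, 5 → best response Std-C.
VendorY against (Std-C, Std-C): payoffs 2, 4, 10 → best response Std-D.
VendorY against (Std-C, Std-D): payoffs 10, 12, 0 → best response Std-C.
VendorZ against (Std-B, Std-B): payoffs 10, 5 → best response Std-C.
VendorZ against (Std-B, Std-C): payoffs 11, 2 → best response Std-C.
VendorZ against (Std-B, Std-D): payoffs 9, 10 → best response Std-D.
VendorZ against (Std-C, Std-B): payoffs 5, 0 → best response Std-C.
VendorZ against (Std-C, Std-C): payoffs 3, 0 → best response Std-C.
VendorZ against (Std-C, Std-D): payoffs 12, 5 → best response Std-C.
Mutual best responses: (Std-C, Std-D, Std-C).

The unique pure-strategy Nash equilibrium is (Std-C, Std-D, Std-C).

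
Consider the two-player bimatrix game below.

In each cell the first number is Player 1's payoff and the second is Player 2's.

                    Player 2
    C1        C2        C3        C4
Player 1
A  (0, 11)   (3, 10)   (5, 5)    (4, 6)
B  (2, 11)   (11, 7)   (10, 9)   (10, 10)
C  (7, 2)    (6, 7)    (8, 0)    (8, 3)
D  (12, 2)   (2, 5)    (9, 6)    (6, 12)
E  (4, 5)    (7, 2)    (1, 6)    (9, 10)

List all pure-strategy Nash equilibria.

This game has no pure Nash equilibrium.

Player 1 against C1: payoffs 0, 2, 7, 12, 4 → best response D.
Player 1 against C2: payoffs 3, 11, 6, 2, 7 → best response B.
Player 1 against C3: payoffs 5, 10, 8, 9, 1 → best response B.
Player 1 against C4: payoffs 4, 10, 8, 6, 9 → best response B.
Player 2 against A: payoffs 11, 10, 5, 6 → best response C1.
Player 2 against B: payoffs 11, 7, 9, 10 → best response C1.
Player 2 against C: payoffs 2, 7, 0, 3 → best response C2.
Player 2 against D: payoffs 2, 5, 6, 12 → best response C4.
Player 2 against E: payoffs 5, 2, 6, 10 → best response C4.
No profile is a mutual best response for all players.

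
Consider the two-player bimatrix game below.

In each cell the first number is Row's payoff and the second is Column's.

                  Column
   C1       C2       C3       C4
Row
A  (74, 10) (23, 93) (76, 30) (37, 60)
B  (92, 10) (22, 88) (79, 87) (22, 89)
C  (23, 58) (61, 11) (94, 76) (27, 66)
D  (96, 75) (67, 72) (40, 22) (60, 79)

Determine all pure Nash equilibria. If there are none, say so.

Row against C1: payoffs 74, 92, 23, 96 → best response D.
Row against C2: payoffs 23, 22, 61, 67 → best response D.
Row against C3: payoffs 76, 79, 94, 40 → best response C.
Row against C4: payoffs 37, 22, 27, 60 → best response D.
Column against A: payoffs 10, 93, 30, 60 → best response C2.
Column against B: payoffs 10, 88, 87, 89 → best response C4.
Column against C: payoffs 58, 11, 76, 66 → best response C3.
Column against D: payoffs 75, 72, 22, 79 → best response C4.
Mutual best responses: (C, C3); (D, C4).

(C, C3) and (D, C4)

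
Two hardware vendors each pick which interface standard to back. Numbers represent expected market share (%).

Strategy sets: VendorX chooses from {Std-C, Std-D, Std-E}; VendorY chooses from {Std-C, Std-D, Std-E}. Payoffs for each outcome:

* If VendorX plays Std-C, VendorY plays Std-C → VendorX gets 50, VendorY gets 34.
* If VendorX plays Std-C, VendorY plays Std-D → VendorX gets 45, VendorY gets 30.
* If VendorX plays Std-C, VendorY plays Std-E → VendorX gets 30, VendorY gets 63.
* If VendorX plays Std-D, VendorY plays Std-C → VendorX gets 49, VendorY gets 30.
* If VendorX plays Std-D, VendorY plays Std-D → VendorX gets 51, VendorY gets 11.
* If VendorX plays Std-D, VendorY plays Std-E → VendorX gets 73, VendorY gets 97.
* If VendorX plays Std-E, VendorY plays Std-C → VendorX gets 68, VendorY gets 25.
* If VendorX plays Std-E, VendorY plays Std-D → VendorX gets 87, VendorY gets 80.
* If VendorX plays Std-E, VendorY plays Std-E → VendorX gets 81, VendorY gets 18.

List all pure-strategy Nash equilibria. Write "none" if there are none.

VendorX against Std-C: payoffs 50, 49, 68 → best response Std-E.
VendorX against Std-D: payoffs 45, 51, 87 → best response Std-E.
VendorX against Std-E: payoffs 30, 73, 81 → best response Std-E.
VendorY against Std-C: payoffs 34, 30, 63 → best response Std-E.
VendorY against Std-D: payoffs 30, 11, 97 → best response Std-E.
VendorY against Std-E: payoffs 25, 80, 18 → best response Std-D.
Mutual best responses: (Std-E, Std-D).

Pure NE: (Std-E, Std-D)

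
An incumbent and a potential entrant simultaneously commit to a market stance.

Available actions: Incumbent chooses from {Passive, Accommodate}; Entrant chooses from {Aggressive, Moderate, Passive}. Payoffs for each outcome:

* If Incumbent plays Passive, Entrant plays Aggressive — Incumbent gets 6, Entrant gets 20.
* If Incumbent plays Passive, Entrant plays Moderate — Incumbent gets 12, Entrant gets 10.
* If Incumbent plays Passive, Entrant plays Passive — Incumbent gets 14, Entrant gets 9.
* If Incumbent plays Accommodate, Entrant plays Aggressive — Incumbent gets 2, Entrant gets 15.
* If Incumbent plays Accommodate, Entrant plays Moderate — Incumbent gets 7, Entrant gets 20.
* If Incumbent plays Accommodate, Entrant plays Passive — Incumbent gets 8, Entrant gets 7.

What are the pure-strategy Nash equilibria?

(Passive, Aggressive): Incumbent gets 6, best alternative 2; Entrant gets 20, best alternative 10. No profitable deviation — NE.
(Passive, Moderate): Entrant can switch to Aggressive (10 → 20). Not NE.
(Passive, Passive): Entrant can switch to Aggressive (9 → 20). Not NE.
(Accommodate, Aggressive): Incumbent can switch to Passive (2 → 6). Not NE.
(Accommodate, Moderate): Incumbent can switch to Passive (7 → 12). Not NE.
(Accommodate, Passive): Incumbent can switch to Passive (8 → 14). Not NE.

Pure NE: (Passive, Aggressive)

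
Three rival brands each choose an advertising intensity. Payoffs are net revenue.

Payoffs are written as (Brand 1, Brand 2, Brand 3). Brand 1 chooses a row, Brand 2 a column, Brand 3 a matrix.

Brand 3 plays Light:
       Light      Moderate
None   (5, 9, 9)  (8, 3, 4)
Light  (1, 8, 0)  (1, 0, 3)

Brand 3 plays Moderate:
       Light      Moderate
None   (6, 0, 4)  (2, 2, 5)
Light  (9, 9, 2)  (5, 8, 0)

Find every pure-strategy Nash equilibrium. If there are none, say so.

(None, Light, Light): Brand 1 gets 5, best alternative 1; Brand 2 gets 9, best alternative 3; Brand 3 gets 9, best alternative 4. No profitable deviation — NE.
(None, Light, Moderate): Brand 1 can switch to Light (6 → 9). Not NE.
(None, Moderate, Light): Brand 2 can switch to Light (3 → 9). Not NE.
(None, Moderate, Moderate): Brand 1 can switch to Light (2 → 5). Not NE.
(Light, Light, Light): Brand 1 can switch to None (1 → 5). Not NE.
(Light, Light, Moderate): Brand 1 gets 9, best alternative 6; Brand 2 gets 9, best alternative 8; Brand 3 gets 2, best alternative 0. No profitable deviation — NE.
(Light, Moderate, Light): Brand 1 can switch to None (1 → 8). Not NE.
(Light, Moderate, Moderate): Brand 2 can switch to Light (8 → 9). Not NE.

(None, Light, Light); (Light, Light, Moderate)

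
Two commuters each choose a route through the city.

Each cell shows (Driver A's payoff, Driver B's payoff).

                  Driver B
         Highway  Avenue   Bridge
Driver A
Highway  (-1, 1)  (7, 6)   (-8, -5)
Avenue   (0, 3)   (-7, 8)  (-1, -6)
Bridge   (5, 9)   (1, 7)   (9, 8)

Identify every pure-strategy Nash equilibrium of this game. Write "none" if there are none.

The pure Nash equilibria are (Highway, Avenue) and (Bridge, Highway).

(Highway, Highway): Driver A can switch to Avenue (-1 → 0). Not NE.
(Highway, Avenue): Driver A gets 7, best alternative 1; Driver B gets 6, best alternative 1. No profitable deviation — NE.
(Highway, Bridge): Driver A can switch to Avenue (-8 → -1). Not NE.
(Avenue, Highway): Driver A can switch to Bridge (0 → 5). Not NE.
(Avenue, Avenue): Driver A can switch to Highway (-7 → 7). Not NE.
(Avenue, Bridge): Driver A can switch to Bridge (-1 → 9). Not NE.
(Bridge, Highway): Driver A gets 5, best alternative 0; Driver B gets 9, best alternative 8. No profitable deviation — NE.
(Bridge, Avenue): Driver A can switch to Highway (1 → 7). Not NE.
(Bridge, Bridge): Driver B can switch to Highway (8 → 9). Not NE.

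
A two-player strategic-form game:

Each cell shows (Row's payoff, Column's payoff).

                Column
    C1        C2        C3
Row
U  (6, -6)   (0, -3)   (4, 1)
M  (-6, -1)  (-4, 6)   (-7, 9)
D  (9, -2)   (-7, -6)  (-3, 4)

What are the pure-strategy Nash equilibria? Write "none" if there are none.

Pure NE: (U, C3)

Mark each player's best response to every combination of opponents' strategies; a profile where every player is best-responding is a pure Nash equilibrium.
Row against C1: payoffs 6, -6, 9 → best response D.
Row against C2: payoffs 0, -4, -7 → best response U.
Row against C3: payoffs 4, -7, -3 → best response U.
Column against U: payoffs -6, -3, 1 → best response C3.
Column against M: payoffs -1, 6, 9 → best response C3.
Column against D: payoffs -2, -6, 4 → best response C3.
Mutual best responses: (U, C3).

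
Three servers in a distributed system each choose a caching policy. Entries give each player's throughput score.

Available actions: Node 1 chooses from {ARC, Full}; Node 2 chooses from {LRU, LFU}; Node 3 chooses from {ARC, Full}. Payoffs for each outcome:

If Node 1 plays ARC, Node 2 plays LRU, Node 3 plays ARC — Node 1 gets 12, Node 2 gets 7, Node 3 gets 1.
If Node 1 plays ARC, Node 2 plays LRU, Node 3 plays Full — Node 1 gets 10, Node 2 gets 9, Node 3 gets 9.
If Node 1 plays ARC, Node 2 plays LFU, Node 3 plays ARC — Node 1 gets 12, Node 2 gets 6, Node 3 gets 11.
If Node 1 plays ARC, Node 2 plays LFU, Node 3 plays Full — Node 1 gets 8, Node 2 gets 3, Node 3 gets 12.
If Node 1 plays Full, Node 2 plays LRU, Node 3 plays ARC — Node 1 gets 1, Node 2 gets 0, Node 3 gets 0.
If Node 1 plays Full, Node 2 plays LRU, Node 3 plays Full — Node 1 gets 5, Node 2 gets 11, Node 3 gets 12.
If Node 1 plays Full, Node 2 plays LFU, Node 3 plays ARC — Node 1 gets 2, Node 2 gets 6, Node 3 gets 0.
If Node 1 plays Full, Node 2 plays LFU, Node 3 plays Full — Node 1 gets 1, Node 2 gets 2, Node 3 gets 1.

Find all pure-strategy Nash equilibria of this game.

Node 1 against (LRU, ARC): payoffs 12, 1 → best response ARC.
Node 1 against (LRU, Full): payoffs 10, 5 → best response ARC.
Node 1 against (LFU, ARC): payoffs 12, 2 → best response ARC.
Node 1 against (LFU, Full): payoffs 8, 1 → best response ARC.
Node 2 against (ARC, ARC): payoffs 7, 6 → best response LRU.
Node 2 against (ARC, Full): payoffs 9, 3 → best response LRU.
Node 2 against (Full, ARC): payoffs 0, 6 → best response LFU.
Node 2 against (Full, Full): payoffs 11, 2 → best response LRU.
Node 3 against (ARC, LRU): payoffs 1, 9 → best response Full.
Node 3 against (ARC, LFU): payoffs 11, 12 → best response Full.
Node 3 against (Full, LRU): payoffs 0, 12 → best response Full.
Node 3 against (Full, LFU): payoffs 0, 1 → best response Full.
Mutual best responses: (ARC, LRU, Full).

The unique pure-strategy Nash equilibrium is (ARC, LRU, Full).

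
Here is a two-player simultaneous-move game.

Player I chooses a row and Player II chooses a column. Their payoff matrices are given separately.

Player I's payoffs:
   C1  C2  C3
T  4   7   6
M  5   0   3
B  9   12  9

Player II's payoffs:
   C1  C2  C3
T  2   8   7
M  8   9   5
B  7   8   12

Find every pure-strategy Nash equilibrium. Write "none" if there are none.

For each strategy profile, look for a profitable unilateral deviation.
(T, C1): Player I can switch to M (4 → 5). Not NE.
(T, C2): Player I can switch to B (7 → 12). Not NE.
(T, C3): Player I can switch to B (6 → 9). Not NE.
(M, C1): Player I can switch to B (5 → 9). Not NE.
(M, C2): Player I can switch to T (0 → 7). Not NE.
(M, C3): Player I can switch to T (3 → 6). Not NE.
(B, C1): Player II can switch to C2 (7 → 8). Not NE.
(B, C2): Player II can switch to C3 (8 → 12). Not NE.
(B, C3): Player I gets 9, best alternative 6; Player II gets 12, best alternative 8. No profitable deviation — NE.

Pure NE: (B, C3)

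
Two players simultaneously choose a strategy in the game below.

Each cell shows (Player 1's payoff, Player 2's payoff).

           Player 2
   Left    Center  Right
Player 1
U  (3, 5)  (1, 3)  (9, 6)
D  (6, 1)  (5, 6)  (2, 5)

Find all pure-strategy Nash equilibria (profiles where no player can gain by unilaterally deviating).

The pure Nash equilibria are (U, Right), (D, Center).

Check each profile: it is a Nash equilibrium iff no player can strictly gain by switching unilaterally.
(U, Left): Player 1 can switch to D (3 → 6). Not NE.
(U, Center): Player 1 can switch to D (1 → 5). Not NE.
(U, Right): Player 1 gets 9, best alternative 2; Player 2 gets 6, best alternative 5. No profitable deviation — NE.
(D, Left): Player 2 can switch to Center (1 → 6). Not NE.
(D, Center): Player 1 gets 5, best alternative 1; Player 2 gets 6, best alternative 5. No profitable deviation — NE.
(D, Right): Player 1 can switch to U (2 → 9). Not NE.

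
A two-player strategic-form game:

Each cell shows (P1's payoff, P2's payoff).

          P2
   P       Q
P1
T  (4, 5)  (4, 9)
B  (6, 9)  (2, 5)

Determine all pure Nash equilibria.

P1 against P: payoffs 4, 6 → best response B.
P1 against Q: payoffs 4, 2 → best response T.
P2 against T: payoffs 5, 9 → best response Q.
P2 against B: payoffs 9, 5 → best response P.
Mutual best responses: (T, Q); (B, P).

The pure Nash equilibria are (T, Q) and (B, P).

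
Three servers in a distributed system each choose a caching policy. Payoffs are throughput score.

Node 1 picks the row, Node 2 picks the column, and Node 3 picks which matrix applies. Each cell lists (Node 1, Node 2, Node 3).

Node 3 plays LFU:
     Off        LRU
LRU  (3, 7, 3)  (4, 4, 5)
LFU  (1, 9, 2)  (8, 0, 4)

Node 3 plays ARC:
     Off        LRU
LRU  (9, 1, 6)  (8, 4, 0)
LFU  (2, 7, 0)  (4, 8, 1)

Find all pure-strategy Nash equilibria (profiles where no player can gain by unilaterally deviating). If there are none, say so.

No pure-strategy Nash equilibrium.

For each player, find the best response to each opponent profile; mutual best responses are the pure NE.
Node 1 against (Off, LFU): payoffs 3, 1 → best response LRU.
Node 1 against (Off, ARC): payoffs 9, 2 → best response LRU.
Node 1 against (LRU, LFU): payoffs 4, 8 → best response LFU.
Node 1 against (LRU, ARC): payoffs 8, 4 → best response LRU.
Node 2 against (LRU, LFU): payoffs 7, 4 → best response Off.
Node 2 against (LRU, ARC): payoffs 1, 4 → best response LRU.
Node 2 against (LFU, LFU): payoffs 9, 0 → best response Off.
Node 2 against (LFU, ARC): payoffs 7, 8 → best response LRU.
Node 3 against (LRU, Off): payoffs 3, 6 → best response ARC.
Node 3 against (LRU, LRU): payoffs 5, 0 → best response LFU.
Node 3 against (LFU, Off): payoffs 2, 0 → best response LFU.
Node 3 against (LFU, LRU): payoffs 4, 1 → best response LFU.
No profile is a mutual best response for all players.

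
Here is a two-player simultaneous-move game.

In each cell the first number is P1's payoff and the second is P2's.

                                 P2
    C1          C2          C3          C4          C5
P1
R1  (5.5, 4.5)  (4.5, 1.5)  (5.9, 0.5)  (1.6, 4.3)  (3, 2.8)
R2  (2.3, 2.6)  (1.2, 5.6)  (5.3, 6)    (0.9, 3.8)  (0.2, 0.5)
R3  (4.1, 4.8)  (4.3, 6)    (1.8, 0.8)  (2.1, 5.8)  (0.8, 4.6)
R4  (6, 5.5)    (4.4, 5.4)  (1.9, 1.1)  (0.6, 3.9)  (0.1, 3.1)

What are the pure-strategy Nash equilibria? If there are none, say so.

P1 against C1: payoffs 5.5, 2.3, 4.1, 6 → best response R4.
P1 against C2: payoffs 4.5, 1.2, 4.3, 4.4 → best response R1.
P1 against C3: payoffs 5.9, 5.3, 1.8, 1.9 → best response R1.
P1 against C4: payoffs 1.6, 0.9, 2.1, 0.6 → best response R3.
P1 against C5: payoffs 3, 0.2, 0.8, 0.1 → best response R1.
P2 against R1: payoffs 4.5, 1.5, 0.5, 4.3, 2.8 → best response C1.
P2 against R2: payoffs 2.6, 5.6, 6, 3.8, 0.5 → best response C3.
P2 against R3: payoffs 4.8, 6, 0.8, 5.8, 4.6 → best response C2.
P2 against R4: payoffs 5.5, 5.4, 1.1, 3.9, 3.1 → best response C1.
Mutual best responses: (R4, C1).

Pure NE: (R4, C1)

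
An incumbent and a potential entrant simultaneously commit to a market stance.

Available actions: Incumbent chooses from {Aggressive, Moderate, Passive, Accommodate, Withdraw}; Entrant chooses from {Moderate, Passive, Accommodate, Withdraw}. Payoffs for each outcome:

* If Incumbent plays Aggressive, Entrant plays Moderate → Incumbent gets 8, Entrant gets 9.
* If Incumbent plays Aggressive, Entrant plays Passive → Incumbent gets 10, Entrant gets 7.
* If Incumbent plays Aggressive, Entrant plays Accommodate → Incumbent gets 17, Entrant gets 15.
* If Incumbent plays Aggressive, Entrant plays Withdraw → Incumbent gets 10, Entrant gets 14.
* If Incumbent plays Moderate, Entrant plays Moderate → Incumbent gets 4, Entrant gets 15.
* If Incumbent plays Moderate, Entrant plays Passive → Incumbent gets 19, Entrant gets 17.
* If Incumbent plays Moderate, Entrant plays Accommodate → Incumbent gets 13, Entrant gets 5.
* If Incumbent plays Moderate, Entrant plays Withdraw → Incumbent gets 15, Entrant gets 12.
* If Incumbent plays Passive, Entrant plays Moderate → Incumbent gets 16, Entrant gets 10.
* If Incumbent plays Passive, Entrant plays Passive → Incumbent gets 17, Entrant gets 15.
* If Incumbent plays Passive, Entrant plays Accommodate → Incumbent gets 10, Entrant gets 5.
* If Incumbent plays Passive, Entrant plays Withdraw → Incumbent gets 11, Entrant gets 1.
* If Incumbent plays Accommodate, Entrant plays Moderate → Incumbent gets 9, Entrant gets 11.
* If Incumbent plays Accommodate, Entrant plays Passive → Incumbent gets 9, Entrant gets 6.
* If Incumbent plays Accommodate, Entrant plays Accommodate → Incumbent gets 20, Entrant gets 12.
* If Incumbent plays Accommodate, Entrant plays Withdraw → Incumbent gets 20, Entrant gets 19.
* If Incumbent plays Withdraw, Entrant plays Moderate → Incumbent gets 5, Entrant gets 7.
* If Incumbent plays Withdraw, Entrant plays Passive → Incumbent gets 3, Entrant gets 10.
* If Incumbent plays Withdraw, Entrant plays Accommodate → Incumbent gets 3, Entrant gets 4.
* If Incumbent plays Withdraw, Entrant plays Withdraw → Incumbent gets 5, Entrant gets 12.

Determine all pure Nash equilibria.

For each player, find the best response to each opponent profile; mutual best responses are the pure NE.
Incumbent against Moderate: payoffs 8, 4, 16, 9, 5 → best response Passive.
Incumbent against Passive: payoffs 10, 19, 17, 9, 3 → best response Moderate.
Incumbent against Accommodate: payoffs 17, 13, 10, 20, 3 → best response Accommodate.
Incumbent against Withdraw: payoffs 10, 15, 11, 20, 5 → best response Accommodate.
Entrant against Aggressive: payoffs 9, 7, 15, 14 → best response Accommodate.
Entrant against Moderate: payoffs 15, 17, 5, 12 → best response Passive.
Entrant against Passive: payoffs 10, 15, 5, 1 → best response Passive.
Entrant against Accommodate: payoffs 11, 6, 12, 19 → best response Withdraw.
Entrant against Withdraw: payoffs 7, 10, 4, 12 → best response Withdraw.
Mutual best responses: (Moderate, Passive); (Accommodate, Withdraw).

(Moderate, Passive) and (Accommodate, Withdraw)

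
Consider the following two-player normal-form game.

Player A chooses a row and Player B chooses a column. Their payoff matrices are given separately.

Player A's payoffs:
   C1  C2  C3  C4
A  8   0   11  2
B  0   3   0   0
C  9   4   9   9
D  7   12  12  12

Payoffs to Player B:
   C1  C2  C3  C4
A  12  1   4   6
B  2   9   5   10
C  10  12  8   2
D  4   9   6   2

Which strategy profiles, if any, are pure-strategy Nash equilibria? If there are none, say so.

The unique pure-strategy Nash equilibrium is (D, C2).

Mark each player's best response to every combination of opponents' strategies; a profile where every player is best-responding is a pure Nash equilibrium.
Player A against C1: payoffs 8, 0, 9, 7 → best response C.
Player A against C2: payoffs 0, 3, 4, 12 → best response D.
Player A against C3: payoffs 11, 0, 9, 12 → best response D.
Player A against C4: payoffs 2, 0, 9, 12 → best response D.
Player B against A: payoffs 12, 1, 4, 6 → best response C1.
Player B against B: payoffs 2, 9, 5, 10 → best response C4.
Player B against C: payoffs 10, 12, 8, 2 → best response C2.
Player B against D: payoffs 4, 9, 6, 2 → best response C2.
Mutual best responses: (D, C2).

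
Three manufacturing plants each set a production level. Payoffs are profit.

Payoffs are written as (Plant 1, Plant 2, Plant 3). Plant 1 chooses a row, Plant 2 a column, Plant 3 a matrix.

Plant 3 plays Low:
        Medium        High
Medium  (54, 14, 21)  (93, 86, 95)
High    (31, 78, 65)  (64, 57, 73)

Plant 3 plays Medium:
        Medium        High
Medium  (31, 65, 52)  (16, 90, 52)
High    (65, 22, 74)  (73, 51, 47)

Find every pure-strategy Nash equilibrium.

(Medium, High, Low)

Check each profile: it is a Nash equilibrium iff no player can strictly gain by switching unilaterally.
(Medium, Medium, Low): Plant 2 can switch to High (14 → 86). Not NE.
(Medium, Medium, Medium): Plant 1 can switch to High (31 → 65). Not NE.
(Medium, High, Low): Plant 1 gets 93, best alternative 64; Plant 2 gets 86, best alternative 14; Plant 3 gets 95, best alternative 52. No profitable deviation — NE.
(Medium, High, Medium): Plant 1 can switch to High (16 → 73). Not NE.
(High, Medium, Low): Plant 1 can switch to Medium (31 → 54). Not NE.
(High, Medium, Medium): Plant 2 can switch to High (22 → 51). Not NE.
(High, High, Low): Plant 1 can switch to Medium (64 → 93). Not NE.
(The remaining 1 profile has a profitable deviation by the same check.)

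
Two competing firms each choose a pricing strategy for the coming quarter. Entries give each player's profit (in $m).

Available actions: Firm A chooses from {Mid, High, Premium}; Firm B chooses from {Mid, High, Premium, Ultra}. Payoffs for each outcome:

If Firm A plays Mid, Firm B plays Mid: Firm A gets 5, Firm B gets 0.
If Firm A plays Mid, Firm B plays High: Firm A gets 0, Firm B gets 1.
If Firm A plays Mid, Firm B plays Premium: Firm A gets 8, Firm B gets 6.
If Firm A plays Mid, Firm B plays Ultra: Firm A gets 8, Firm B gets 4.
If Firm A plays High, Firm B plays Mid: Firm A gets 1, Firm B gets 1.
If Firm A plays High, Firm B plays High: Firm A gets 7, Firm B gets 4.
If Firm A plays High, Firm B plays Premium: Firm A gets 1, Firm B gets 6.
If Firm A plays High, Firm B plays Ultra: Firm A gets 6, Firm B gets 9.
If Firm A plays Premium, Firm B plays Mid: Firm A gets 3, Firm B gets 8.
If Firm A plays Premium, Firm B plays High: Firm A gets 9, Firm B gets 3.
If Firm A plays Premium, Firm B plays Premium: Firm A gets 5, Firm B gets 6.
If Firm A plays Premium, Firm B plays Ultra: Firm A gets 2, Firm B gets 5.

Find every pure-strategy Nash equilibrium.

Firm A against Mid: payoffs 5, 1, 3 → best response Mid.
Firm A against High: payoffs 0, 7, 9 → best response Premium.
Firm A against Premium: payoffs 8, 1, 5 → best response Mid.
Firm A against Ultra: payoffs 8, 6, 2 → best response Mid.
Firm B against Mid: payoffs 0, 1, 6, 4 → best response Premium.
Firm B against High: payoffs 1, 4, 6, 9 → best response Ultra.
Firm B against Premium: payoffs 8, 3, 6, 5 → best response Mid.
Mutual best responses: (Mid, Premium).

Pure NE: (Mid, Premium)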